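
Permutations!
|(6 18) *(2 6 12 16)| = |(2 6 18 12 16)| = 5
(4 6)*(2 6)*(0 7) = (0 7)(2 6 4) = [7, 1, 6, 3, 2, 5, 4, 0]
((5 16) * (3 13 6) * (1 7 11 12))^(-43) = (1 7 11 12)(3 6 13)(5 16) = [0, 7, 2, 6, 4, 16, 13, 11, 8, 9, 10, 12, 1, 3, 14, 15, 5]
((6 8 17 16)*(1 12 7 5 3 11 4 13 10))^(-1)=(1 10 13 4 11 3 5 7 12)(6 16 17 8)=[0, 10, 2, 5, 11, 7, 16, 12, 6, 9, 13, 3, 1, 4, 14, 15, 17, 8]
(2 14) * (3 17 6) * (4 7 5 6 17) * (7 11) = [0, 1, 14, 4, 11, 6, 3, 5, 8, 9, 10, 7, 12, 13, 2, 15, 16, 17] = (17)(2 14)(3 4 11 7 5 6)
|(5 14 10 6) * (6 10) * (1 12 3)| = 3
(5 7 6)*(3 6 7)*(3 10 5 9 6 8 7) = [0, 1, 2, 8, 4, 10, 9, 3, 7, 6, 5] = (3 8 7)(5 10)(6 9)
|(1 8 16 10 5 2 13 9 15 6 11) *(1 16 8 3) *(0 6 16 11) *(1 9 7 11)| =|(0 6)(1 3 9 15 16 10 5 2 13 7 11)| =22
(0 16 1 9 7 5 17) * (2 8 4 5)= [16, 9, 8, 3, 5, 17, 6, 2, 4, 7, 10, 11, 12, 13, 14, 15, 1, 0]= (0 16 1 9 7 2 8 4 5 17)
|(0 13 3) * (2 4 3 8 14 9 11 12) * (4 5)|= |(0 13 8 14 9 11 12 2 5 4 3)|= 11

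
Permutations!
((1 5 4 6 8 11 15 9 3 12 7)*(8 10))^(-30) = [0, 11, 2, 6, 9, 15, 3, 8, 7, 4, 12, 1, 10, 13, 14, 5] = (1 11)(3 6)(4 9)(5 15)(7 8)(10 12)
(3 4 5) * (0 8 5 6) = (0 8 5 3 4 6) = [8, 1, 2, 4, 6, 3, 0, 7, 5]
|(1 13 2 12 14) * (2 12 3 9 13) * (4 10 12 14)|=|(1 2 3 9 13 14)(4 10 12)|=6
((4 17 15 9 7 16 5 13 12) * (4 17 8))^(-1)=(4 8)(5 16 7 9 15 17 12 13)=[0, 1, 2, 3, 8, 16, 6, 9, 4, 15, 10, 11, 13, 5, 14, 17, 7, 12]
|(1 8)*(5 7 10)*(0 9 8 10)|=7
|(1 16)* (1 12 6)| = |(1 16 12 6)| = 4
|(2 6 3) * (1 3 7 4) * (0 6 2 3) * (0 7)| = |(0 6)(1 7 4)| = 6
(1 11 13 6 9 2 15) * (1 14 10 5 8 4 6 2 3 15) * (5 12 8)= (1 11 13 2)(3 15 14 10 12 8 4 6 9)= [0, 11, 1, 15, 6, 5, 9, 7, 4, 3, 12, 13, 8, 2, 10, 14]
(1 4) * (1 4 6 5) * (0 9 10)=[9, 6, 2, 3, 4, 1, 5, 7, 8, 10, 0]=(0 9 10)(1 6 5)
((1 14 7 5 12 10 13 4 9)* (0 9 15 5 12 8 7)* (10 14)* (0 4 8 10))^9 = (15) = [0, 1, 2, 3, 4, 5, 6, 7, 8, 9, 10, 11, 12, 13, 14, 15]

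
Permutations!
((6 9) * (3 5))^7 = (3 5)(6 9) = [0, 1, 2, 5, 4, 3, 9, 7, 8, 6]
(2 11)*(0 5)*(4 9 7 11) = (0 5)(2 4 9 7 11) = [5, 1, 4, 3, 9, 0, 6, 11, 8, 7, 10, 2]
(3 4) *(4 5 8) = [0, 1, 2, 5, 3, 8, 6, 7, 4] = (3 5 8 4)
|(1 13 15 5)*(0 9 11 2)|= 4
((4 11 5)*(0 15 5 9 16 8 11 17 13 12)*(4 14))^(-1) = (0 12 13 17 4 14 5 15)(8 16 9 11) = [12, 1, 2, 3, 14, 15, 6, 7, 16, 11, 10, 8, 13, 17, 5, 0, 9, 4]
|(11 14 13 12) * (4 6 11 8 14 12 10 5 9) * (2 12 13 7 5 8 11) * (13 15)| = 13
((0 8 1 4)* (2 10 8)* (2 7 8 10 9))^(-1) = [4, 8, 9, 3, 1, 5, 6, 0, 7, 2, 10] = (10)(0 4 1 8 7)(2 9)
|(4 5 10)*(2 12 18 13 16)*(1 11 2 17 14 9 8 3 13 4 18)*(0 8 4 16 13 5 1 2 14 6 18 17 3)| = |(0 8)(1 11 14 9 4)(2 12)(3 5 10 17 6 18 16)| = 70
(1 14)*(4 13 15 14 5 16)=(1 5 16 4 13 15 14)=[0, 5, 2, 3, 13, 16, 6, 7, 8, 9, 10, 11, 12, 15, 1, 14, 4]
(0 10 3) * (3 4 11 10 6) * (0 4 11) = (0 6 3 4)(10 11) = [6, 1, 2, 4, 0, 5, 3, 7, 8, 9, 11, 10]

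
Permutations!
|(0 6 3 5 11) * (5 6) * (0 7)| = 4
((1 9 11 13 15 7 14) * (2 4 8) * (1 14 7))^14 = (1 15 13 11 9)(2 8 4) = [0, 15, 8, 3, 2, 5, 6, 7, 4, 1, 10, 9, 12, 11, 14, 13]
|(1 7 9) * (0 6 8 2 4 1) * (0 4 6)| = 12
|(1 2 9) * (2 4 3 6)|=|(1 4 3 6 2 9)|=6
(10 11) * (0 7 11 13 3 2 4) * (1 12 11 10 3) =(0 7 10 13 1 12 11 3 2 4) =[7, 12, 4, 2, 0, 5, 6, 10, 8, 9, 13, 3, 11, 1]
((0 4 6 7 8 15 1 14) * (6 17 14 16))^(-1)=[14, 15, 2, 3, 0, 5, 16, 6, 7, 9, 10, 11, 12, 13, 17, 8, 1, 4]=(0 14 17 4)(1 15 8 7 6 16)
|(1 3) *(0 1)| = |(0 1 3)| = 3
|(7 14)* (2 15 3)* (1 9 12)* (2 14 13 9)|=9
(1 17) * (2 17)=(1 2 17)=[0, 2, 17, 3, 4, 5, 6, 7, 8, 9, 10, 11, 12, 13, 14, 15, 16, 1]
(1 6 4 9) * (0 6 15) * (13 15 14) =(0 6 4 9 1 14 13 15) =[6, 14, 2, 3, 9, 5, 4, 7, 8, 1, 10, 11, 12, 15, 13, 0]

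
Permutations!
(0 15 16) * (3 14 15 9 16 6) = [9, 1, 2, 14, 4, 5, 3, 7, 8, 16, 10, 11, 12, 13, 15, 6, 0] = (0 9 16)(3 14 15 6)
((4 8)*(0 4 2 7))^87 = (0 8 7 4 2) = [8, 1, 0, 3, 2, 5, 6, 4, 7]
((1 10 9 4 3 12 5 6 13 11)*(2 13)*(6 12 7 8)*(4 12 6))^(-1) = (1 11 13 2 6 5 12 9 10)(3 4 8 7) = [0, 11, 6, 4, 8, 12, 5, 3, 7, 10, 1, 13, 9, 2]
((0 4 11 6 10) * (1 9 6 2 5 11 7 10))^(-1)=(0 10 7 4)(1 6 9)(2 11 5)=[10, 6, 11, 3, 0, 2, 9, 4, 8, 1, 7, 5]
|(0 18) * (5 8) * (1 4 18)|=|(0 1 4 18)(5 8)|=4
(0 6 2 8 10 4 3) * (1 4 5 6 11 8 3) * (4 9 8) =(0 11 4 1 9 8 10 5 6 2 3) =[11, 9, 3, 0, 1, 6, 2, 7, 10, 8, 5, 4]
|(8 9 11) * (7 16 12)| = 3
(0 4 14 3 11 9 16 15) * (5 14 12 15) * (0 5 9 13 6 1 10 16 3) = [4, 10, 2, 11, 12, 14, 1, 7, 8, 3, 16, 13, 15, 6, 0, 5, 9] = (0 4 12 15 5 14)(1 10 16 9 3 11 13 6)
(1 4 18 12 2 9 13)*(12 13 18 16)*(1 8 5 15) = [0, 4, 9, 3, 16, 15, 6, 7, 5, 18, 10, 11, 2, 8, 14, 1, 12, 17, 13] = (1 4 16 12 2 9 18 13 8 5 15)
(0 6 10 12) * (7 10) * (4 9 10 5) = (0 6 7 5 4 9 10 12) = [6, 1, 2, 3, 9, 4, 7, 5, 8, 10, 12, 11, 0]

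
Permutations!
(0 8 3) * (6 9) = [8, 1, 2, 0, 4, 5, 9, 7, 3, 6] = (0 8 3)(6 9)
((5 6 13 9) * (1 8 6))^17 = [0, 5, 2, 3, 4, 9, 8, 7, 1, 13, 10, 11, 12, 6] = (1 5 9 13 6 8)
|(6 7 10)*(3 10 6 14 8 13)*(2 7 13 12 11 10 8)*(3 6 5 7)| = |(2 3 8 12 11 10 14)(5 7)(6 13)| = 14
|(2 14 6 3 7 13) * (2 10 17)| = 8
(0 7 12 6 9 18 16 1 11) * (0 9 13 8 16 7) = (1 11 9 18 7 12 6 13 8 16) = [0, 11, 2, 3, 4, 5, 13, 12, 16, 18, 10, 9, 6, 8, 14, 15, 1, 17, 7]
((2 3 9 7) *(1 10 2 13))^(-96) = (1 2 9 13 10 3 7) = [0, 2, 9, 7, 4, 5, 6, 1, 8, 13, 3, 11, 12, 10]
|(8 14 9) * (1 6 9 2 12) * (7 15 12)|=9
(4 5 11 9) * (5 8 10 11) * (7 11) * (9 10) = (4 8 9)(7 11 10) = [0, 1, 2, 3, 8, 5, 6, 11, 9, 4, 7, 10]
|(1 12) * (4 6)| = |(1 12)(4 6)| = 2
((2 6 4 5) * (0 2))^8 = (0 4 2 5 6) = [4, 1, 5, 3, 2, 6, 0]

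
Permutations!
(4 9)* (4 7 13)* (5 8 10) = (4 9 7 13)(5 8 10) = [0, 1, 2, 3, 9, 8, 6, 13, 10, 7, 5, 11, 12, 4]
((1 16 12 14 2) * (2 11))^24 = [0, 1, 2, 3, 4, 5, 6, 7, 8, 9, 10, 11, 12, 13, 14, 15, 16] = (16)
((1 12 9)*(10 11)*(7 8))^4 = (1 12 9) = [0, 12, 2, 3, 4, 5, 6, 7, 8, 1, 10, 11, 9]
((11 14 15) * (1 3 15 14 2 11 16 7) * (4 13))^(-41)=(1 7 16 15 3)(2 11)(4 13)=[0, 7, 11, 1, 13, 5, 6, 16, 8, 9, 10, 2, 12, 4, 14, 3, 15]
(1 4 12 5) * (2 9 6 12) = (1 4 2 9 6 12 5) = [0, 4, 9, 3, 2, 1, 12, 7, 8, 6, 10, 11, 5]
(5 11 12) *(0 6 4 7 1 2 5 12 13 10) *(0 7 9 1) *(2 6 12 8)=(0 12 8 2 5 11 13 10 7)(1 6 4 9)=[12, 6, 5, 3, 9, 11, 4, 0, 2, 1, 7, 13, 8, 10]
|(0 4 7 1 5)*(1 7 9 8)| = |(0 4 9 8 1 5)| = 6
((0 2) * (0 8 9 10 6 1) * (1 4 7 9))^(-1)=(0 1 8 2)(4 6 10 9 7)=[1, 8, 0, 3, 6, 5, 10, 4, 2, 7, 9]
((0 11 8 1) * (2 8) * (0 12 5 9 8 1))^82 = (0 2 12 9)(1 5 8 11) = [2, 5, 12, 3, 4, 8, 6, 7, 11, 0, 10, 1, 9]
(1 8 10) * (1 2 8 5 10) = [0, 5, 8, 3, 4, 10, 6, 7, 1, 9, 2] = (1 5 10 2 8)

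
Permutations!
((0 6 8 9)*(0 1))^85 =[0, 1, 2, 3, 4, 5, 6, 7, 8, 9] =(9)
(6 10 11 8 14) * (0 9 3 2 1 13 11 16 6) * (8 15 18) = [9, 13, 1, 2, 4, 5, 10, 7, 14, 3, 16, 15, 12, 11, 0, 18, 6, 17, 8] = (0 9 3 2 1 13 11 15 18 8 14)(6 10 16)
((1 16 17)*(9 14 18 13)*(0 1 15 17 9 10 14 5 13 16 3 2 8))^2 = (0 3 8 1 2)(5 10 18 9 13 14 16) = [3, 2, 0, 8, 4, 10, 6, 7, 1, 13, 18, 11, 12, 14, 16, 15, 5, 17, 9]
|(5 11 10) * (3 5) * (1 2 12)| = |(1 2 12)(3 5 11 10)| = 12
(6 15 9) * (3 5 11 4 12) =[0, 1, 2, 5, 12, 11, 15, 7, 8, 6, 10, 4, 3, 13, 14, 9] =(3 5 11 4 12)(6 15 9)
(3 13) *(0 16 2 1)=(0 16 2 1)(3 13)=[16, 0, 1, 13, 4, 5, 6, 7, 8, 9, 10, 11, 12, 3, 14, 15, 2]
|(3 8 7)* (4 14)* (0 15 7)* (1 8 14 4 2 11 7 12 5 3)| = 11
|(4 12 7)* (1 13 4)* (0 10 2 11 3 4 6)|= 11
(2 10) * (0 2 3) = (0 2 10 3) = [2, 1, 10, 0, 4, 5, 6, 7, 8, 9, 3]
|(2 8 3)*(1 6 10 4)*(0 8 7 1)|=9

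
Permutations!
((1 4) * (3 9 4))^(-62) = (1 9)(3 4) = [0, 9, 2, 4, 3, 5, 6, 7, 8, 1]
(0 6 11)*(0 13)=(0 6 11 13)=[6, 1, 2, 3, 4, 5, 11, 7, 8, 9, 10, 13, 12, 0]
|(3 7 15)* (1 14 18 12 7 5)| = 8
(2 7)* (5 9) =(2 7)(5 9) =[0, 1, 7, 3, 4, 9, 6, 2, 8, 5]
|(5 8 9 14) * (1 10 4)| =|(1 10 4)(5 8 9 14)| =12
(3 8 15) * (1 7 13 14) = (1 7 13 14)(3 8 15) = [0, 7, 2, 8, 4, 5, 6, 13, 15, 9, 10, 11, 12, 14, 1, 3]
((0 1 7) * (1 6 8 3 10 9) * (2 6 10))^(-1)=(0 7 1 9 10)(2 3 8 6)=[7, 9, 3, 8, 4, 5, 2, 1, 6, 10, 0]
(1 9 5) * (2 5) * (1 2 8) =[0, 9, 5, 3, 4, 2, 6, 7, 1, 8] =(1 9 8)(2 5)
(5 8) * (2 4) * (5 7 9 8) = (2 4)(7 9 8) = [0, 1, 4, 3, 2, 5, 6, 9, 7, 8]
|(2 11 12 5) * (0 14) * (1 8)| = 4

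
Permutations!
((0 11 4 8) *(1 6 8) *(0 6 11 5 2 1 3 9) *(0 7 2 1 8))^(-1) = [6, 5, 7, 4, 11, 0, 8, 9, 2, 3, 10, 1] = (0 6 8 2 7 9 3 4 11 1 5)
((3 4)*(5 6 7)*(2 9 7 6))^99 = (2 5 7 9)(3 4) = [0, 1, 5, 4, 3, 7, 6, 9, 8, 2]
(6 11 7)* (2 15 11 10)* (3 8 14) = (2 15 11 7 6 10)(3 8 14) = [0, 1, 15, 8, 4, 5, 10, 6, 14, 9, 2, 7, 12, 13, 3, 11]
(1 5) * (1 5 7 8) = [0, 7, 2, 3, 4, 5, 6, 8, 1] = (1 7 8)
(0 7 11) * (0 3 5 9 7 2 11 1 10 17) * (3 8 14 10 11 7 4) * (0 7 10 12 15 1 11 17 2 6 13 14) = (0 6 13 14 12 15 1 17 7 11 8)(2 10)(3 5 9 4) = [6, 17, 10, 5, 3, 9, 13, 11, 0, 4, 2, 8, 15, 14, 12, 1, 16, 7]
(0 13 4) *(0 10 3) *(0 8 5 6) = (0 13 4 10 3 8 5 6) = [13, 1, 2, 8, 10, 6, 0, 7, 5, 9, 3, 11, 12, 4]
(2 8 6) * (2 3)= (2 8 6 3)= [0, 1, 8, 2, 4, 5, 3, 7, 6]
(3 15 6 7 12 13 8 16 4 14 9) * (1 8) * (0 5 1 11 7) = (0 5 1 8 16 4 14 9 3 15 6)(7 12 13 11) = [5, 8, 2, 15, 14, 1, 0, 12, 16, 3, 10, 7, 13, 11, 9, 6, 4]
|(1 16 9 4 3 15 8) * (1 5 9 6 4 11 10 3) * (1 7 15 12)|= |(1 16 6 4 7 15 8 5 9 11 10 3 12)|= 13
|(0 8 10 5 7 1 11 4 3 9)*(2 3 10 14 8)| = |(0 2 3 9)(1 11 4 10 5 7)(8 14)| = 12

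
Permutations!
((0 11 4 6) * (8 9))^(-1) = (0 6 4 11)(8 9) = [6, 1, 2, 3, 11, 5, 4, 7, 9, 8, 10, 0]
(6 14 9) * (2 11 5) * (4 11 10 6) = (2 10 6 14 9 4 11 5) = [0, 1, 10, 3, 11, 2, 14, 7, 8, 4, 6, 5, 12, 13, 9]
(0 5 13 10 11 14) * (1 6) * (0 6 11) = (0 5 13 10)(1 11 14 6) = [5, 11, 2, 3, 4, 13, 1, 7, 8, 9, 0, 14, 12, 10, 6]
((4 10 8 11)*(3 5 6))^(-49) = [0, 1, 2, 6, 11, 3, 5, 7, 10, 9, 4, 8] = (3 6 5)(4 11 8 10)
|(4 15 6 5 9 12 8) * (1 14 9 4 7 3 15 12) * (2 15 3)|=24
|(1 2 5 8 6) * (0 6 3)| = 7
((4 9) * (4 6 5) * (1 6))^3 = (1 4 6 9 5) = [0, 4, 2, 3, 6, 1, 9, 7, 8, 5]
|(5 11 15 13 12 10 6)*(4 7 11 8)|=|(4 7 11 15 13 12 10 6 5 8)|=10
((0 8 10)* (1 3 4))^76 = [8, 3, 2, 4, 1, 5, 6, 7, 10, 9, 0] = (0 8 10)(1 3 4)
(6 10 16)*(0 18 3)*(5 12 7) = [18, 1, 2, 0, 4, 12, 10, 5, 8, 9, 16, 11, 7, 13, 14, 15, 6, 17, 3] = (0 18 3)(5 12 7)(6 10 16)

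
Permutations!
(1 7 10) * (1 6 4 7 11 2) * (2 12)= (1 11 12 2)(4 7 10 6)= [0, 11, 1, 3, 7, 5, 4, 10, 8, 9, 6, 12, 2]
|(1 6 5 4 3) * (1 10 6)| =5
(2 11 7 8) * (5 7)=(2 11 5 7 8)=[0, 1, 11, 3, 4, 7, 6, 8, 2, 9, 10, 5]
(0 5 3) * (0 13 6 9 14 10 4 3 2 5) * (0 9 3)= (0 9 14 10 4)(2 5)(3 13 6)= [9, 1, 5, 13, 0, 2, 3, 7, 8, 14, 4, 11, 12, 6, 10]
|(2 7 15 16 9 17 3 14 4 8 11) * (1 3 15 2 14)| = 4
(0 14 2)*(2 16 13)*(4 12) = (0 14 16 13 2)(4 12) = [14, 1, 0, 3, 12, 5, 6, 7, 8, 9, 10, 11, 4, 2, 16, 15, 13]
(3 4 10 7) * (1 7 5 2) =(1 7 3 4 10 5 2) =[0, 7, 1, 4, 10, 2, 6, 3, 8, 9, 5]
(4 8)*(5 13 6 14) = (4 8)(5 13 6 14) = [0, 1, 2, 3, 8, 13, 14, 7, 4, 9, 10, 11, 12, 6, 5]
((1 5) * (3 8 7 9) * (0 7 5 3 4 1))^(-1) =(0 5 8 3 1 4 9 7) =[5, 4, 2, 1, 9, 8, 6, 0, 3, 7]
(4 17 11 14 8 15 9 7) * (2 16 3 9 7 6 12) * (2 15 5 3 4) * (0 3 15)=(0 3 9 6 12)(2 16 4 17 11 14 8 5 15 7)=[3, 1, 16, 9, 17, 15, 12, 2, 5, 6, 10, 14, 0, 13, 8, 7, 4, 11]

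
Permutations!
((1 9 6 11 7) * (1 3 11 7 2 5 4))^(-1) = (1 4 5 2 11 3 7 6 9) = [0, 4, 11, 7, 5, 2, 9, 6, 8, 1, 10, 3]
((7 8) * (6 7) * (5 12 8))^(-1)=(5 7 6 8 12)=[0, 1, 2, 3, 4, 7, 8, 6, 12, 9, 10, 11, 5]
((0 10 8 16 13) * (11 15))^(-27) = (0 16 10 13 8)(11 15) = [16, 1, 2, 3, 4, 5, 6, 7, 0, 9, 13, 15, 12, 8, 14, 11, 10]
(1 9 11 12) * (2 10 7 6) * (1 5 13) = (1 9 11 12 5 13)(2 10 7 6) = [0, 9, 10, 3, 4, 13, 2, 6, 8, 11, 7, 12, 5, 1]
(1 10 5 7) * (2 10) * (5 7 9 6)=[0, 2, 10, 3, 4, 9, 5, 1, 8, 6, 7]=(1 2 10 7)(5 9 6)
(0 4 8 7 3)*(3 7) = (0 4 8 3) = [4, 1, 2, 0, 8, 5, 6, 7, 3]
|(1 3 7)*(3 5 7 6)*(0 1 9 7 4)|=|(0 1 5 4)(3 6)(7 9)|=4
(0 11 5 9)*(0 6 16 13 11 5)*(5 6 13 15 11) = [6, 1, 2, 3, 4, 9, 16, 7, 8, 13, 10, 0, 12, 5, 14, 11, 15] = (0 6 16 15 11)(5 9 13)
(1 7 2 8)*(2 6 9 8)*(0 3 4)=(0 3 4)(1 7 6 9 8)=[3, 7, 2, 4, 0, 5, 9, 6, 1, 8]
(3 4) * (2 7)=[0, 1, 7, 4, 3, 5, 6, 2]=(2 7)(3 4)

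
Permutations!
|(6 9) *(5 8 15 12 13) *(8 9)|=7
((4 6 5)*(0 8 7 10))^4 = (10)(4 6 5) = [0, 1, 2, 3, 6, 4, 5, 7, 8, 9, 10]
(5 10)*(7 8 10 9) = (5 9 7 8 10) = [0, 1, 2, 3, 4, 9, 6, 8, 10, 7, 5]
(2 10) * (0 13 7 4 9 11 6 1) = (0 13 7 4 9 11 6 1)(2 10) = [13, 0, 10, 3, 9, 5, 1, 4, 8, 11, 2, 6, 12, 7]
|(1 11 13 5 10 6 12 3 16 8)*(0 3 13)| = 30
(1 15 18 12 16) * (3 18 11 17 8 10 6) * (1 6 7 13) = (1 15 11 17 8 10 7 13)(3 18 12 16 6) = [0, 15, 2, 18, 4, 5, 3, 13, 10, 9, 7, 17, 16, 1, 14, 11, 6, 8, 12]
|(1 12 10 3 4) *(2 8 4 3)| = |(1 12 10 2 8 4)| = 6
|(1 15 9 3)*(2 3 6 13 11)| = |(1 15 9 6 13 11 2 3)| = 8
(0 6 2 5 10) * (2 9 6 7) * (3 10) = (0 7 2 5 3 10)(6 9) = [7, 1, 5, 10, 4, 3, 9, 2, 8, 6, 0]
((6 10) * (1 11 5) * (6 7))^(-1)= (1 5 11)(6 7 10)= [0, 5, 2, 3, 4, 11, 7, 10, 8, 9, 6, 1]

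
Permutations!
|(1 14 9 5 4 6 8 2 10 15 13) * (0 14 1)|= |(0 14 9 5 4 6 8 2 10 15 13)|= 11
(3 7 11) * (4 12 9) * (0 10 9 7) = (0 10 9 4 12 7 11 3) = [10, 1, 2, 0, 12, 5, 6, 11, 8, 4, 9, 3, 7]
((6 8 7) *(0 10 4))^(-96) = (10) = [0, 1, 2, 3, 4, 5, 6, 7, 8, 9, 10]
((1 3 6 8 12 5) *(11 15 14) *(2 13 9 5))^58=(1 12 5 8 9 6 13 3 2)(11 15 14)=[0, 12, 1, 2, 4, 8, 13, 7, 9, 6, 10, 15, 5, 3, 11, 14]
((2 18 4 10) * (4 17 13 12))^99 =(2 18 17 13 12 4 10) =[0, 1, 18, 3, 10, 5, 6, 7, 8, 9, 2, 11, 4, 12, 14, 15, 16, 13, 17]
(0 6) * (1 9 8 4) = (0 6)(1 9 8 4) = [6, 9, 2, 3, 1, 5, 0, 7, 4, 8]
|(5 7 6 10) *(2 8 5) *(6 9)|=7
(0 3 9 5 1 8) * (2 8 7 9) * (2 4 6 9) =(0 3 4 6 9 5 1 7 2 8) =[3, 7, 8, 4, 6, 1, 9, 2, 0, 5]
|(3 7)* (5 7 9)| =4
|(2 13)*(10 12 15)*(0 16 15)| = 10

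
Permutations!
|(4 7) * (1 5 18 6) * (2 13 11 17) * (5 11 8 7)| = 11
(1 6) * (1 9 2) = (1 6 9 2) = [0, 6, 1, 3, 4, 5, 9, 7, 8, 2]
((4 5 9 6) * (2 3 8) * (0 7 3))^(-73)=(0 3 2 7 8)(4 6 9 5)=[3, 1, 7, 2, 6, 4, 9, 8, 0, 5]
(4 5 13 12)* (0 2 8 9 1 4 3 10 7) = (0 2 8 9 1 4 5 13 12 3 10 7) = [2, 4, 8, 10, 5, 13, 6, 0, 9, 1, 7, 11, 3, 12]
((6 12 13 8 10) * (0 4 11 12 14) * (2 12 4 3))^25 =[6, 1, 0, 14, 11, 5, 8, 7, 12, 9, 13, 4, 3, 2, 10] =(0 6 8 12 3 14 10 13 2)(4 11)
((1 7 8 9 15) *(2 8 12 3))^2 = (1 12 2 9)(3 8 15 7) = [0, 12, 9, 8, 4, 5, 6, 3, 15, 1, 10, 11, 2, 13, 14, 7]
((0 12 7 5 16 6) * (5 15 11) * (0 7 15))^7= [7, 1, 2, 3, 4, 11, 16, 6, 8, 9, 10, 15, 0, 13, 14, 12, 5]= (0 7 6 16 5 11 15 12)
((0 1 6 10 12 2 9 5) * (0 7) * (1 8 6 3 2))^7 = (0 2 10 7 3 6 5 1 8 9 12) = [2, 8, 10, 6, 4, 1, 5, 3, 9, 12, 7, 11, 0]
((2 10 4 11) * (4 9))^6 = [0, 1, 10, 3, 11, 5, 6, 7, 8, 4, 9, 2] = (2 10 9 4 11)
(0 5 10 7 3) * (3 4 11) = (0 5 10 7 4 11 3) = [5, 1, 2, 0, 11, 10, 6, 4, 8, 9, 7, 3]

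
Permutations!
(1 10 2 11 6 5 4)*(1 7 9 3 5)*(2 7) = [0, 10, 11, 5, 2, 4, 1, 9, 8, 3, 7, 6] = (1 10 7 9 3 5 4 2 11 6)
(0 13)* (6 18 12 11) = (0 13)(6 18 12 11) = [13, 1, 2, 3, 4, 5, 18, 7, 8, 9, 10, 6, 11, 0, 14, 15, 16, 17, 12]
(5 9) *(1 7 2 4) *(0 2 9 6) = [2, 7, 4, 3, 1, 6, 0, 9, 8, 5] = (0 2 4 1 7 9 5 6)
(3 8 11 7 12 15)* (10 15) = [0, 1, 2, 8, 4, 5, 6, 12, 11, 9, 15, 7, 10, 13, 14, 3] = (3 8 11 7 12 10 15)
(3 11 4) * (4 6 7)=(3 11 6 7 4)=[0, 1, 2, 11, 3, 5, 7, 4, 8, 9, 10, 6]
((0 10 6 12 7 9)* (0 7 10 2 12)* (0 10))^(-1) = (0 12 2)(6 10)(7 9) = [12, 1, 0, 3, 4, 5, 10, 9, 8, 7, 6, 11, 2]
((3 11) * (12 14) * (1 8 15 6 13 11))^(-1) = [0, 3, 2, 11, 4, 5, 15, 7, 1, 9, 10, 13, 14, 6, 12, 8] = (1 3 11 13 6 15 8)(12 14)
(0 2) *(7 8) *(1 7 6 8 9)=(0 2)(1 7 9)(6 8)=[2, 7, 0, 3, 4, 5, 8, 9, 6, 1]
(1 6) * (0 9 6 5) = (0 9 6 1 5) = [9, 5, 2, 3, 4, 0, 1, 7, 8, 6]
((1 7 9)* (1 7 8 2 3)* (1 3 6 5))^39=(1 5 6 2 8)(7 9)=[0, 5, 8, 3, 4, 6, 2, 9, 1, 7]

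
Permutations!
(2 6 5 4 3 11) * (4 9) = (2 6 5 9 4 3 11) = [0, 1, 6, 11, 3, 9, 5, 7, 8, 4, 10, 2]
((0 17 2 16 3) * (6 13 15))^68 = [16, 1, 0, 2, 4, 5, 15, 7, 8, 9, 10, 11, 12, 6, 14, 13, 17, 3] = (0 16 17 3 2)(6 15 13)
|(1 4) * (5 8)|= 2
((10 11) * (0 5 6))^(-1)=[6, 1, 2, 3, 4, 0, 5, 7, 8, 9, 11, 10]=(0 6 5)(10 11)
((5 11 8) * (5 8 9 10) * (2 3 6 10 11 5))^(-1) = (2 10 6 3)(9 11) = [0, 1, 10, 2, 4, 5, 3, 7, 8, 11, 6, 9]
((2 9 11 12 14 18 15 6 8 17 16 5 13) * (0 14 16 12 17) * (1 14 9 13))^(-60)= (0 16 15 11 1 8 12 18 9 5 6 17 14)= [16, 8, 2, 3, 4, 6, 17, 7, 12, 5, 10, 1, 18, 13, 0, 11, 15, 14, 9]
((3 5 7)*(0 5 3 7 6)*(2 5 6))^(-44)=(7)=[0, 1, 2, 3, 4, 5, 6, 7]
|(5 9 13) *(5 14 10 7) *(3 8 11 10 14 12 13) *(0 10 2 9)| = 20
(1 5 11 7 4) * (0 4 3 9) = (0 4 1 5 11 7 3 9) = [4, 5, 2, 9, 1, 11, 6, 3, 8, 0, 10, 7]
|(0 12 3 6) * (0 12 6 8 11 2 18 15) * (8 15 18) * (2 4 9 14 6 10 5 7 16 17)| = 16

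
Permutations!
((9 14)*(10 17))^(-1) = (9 14)(10 17) = [0, 1, 2, 3, 4, 5, 6, 7, 8, 14, 17, 11, 12, 13, 9, 15, 16, 10]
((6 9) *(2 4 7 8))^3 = (2 8 7 4)(6 9) = [0, 1, 8, 3, 2, 5, 9, 4, 7, 6]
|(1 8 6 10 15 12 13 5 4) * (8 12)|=20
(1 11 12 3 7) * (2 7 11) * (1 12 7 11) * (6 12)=(1 2 11 7 6 12 3)=[0, 2, 11, 1, 4, 5, 12, 6, 8, 9, 10, 7, 3]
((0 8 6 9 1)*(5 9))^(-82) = (0 6 9)(1 8 5) = [6, 8, 2, 3, 4, 1, 9, 7, 5, 0]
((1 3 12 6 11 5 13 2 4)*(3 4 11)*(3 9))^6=[0, 1, 5, 6, 4, 2, 3, 7, 8, 12, 10, 13, 9, 11]=(2 5)(3 6)(9 12)(11 13)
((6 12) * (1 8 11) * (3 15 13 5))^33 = (3 15 13 5)(6 12) = [0, 1, 2, 15, 4, 3, 12, 7, 8, 9, 10, 11, 6, 5, 14, 13]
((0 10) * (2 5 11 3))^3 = (0 10)(2 3 11 5) = [10, 1, 3, 11, 4, 2, 6, 7, 8, 9, 0, 5]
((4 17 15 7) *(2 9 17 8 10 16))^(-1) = (2 16 10 8 4 7 15 17 9) = [0, 1, 16, 3, 7, 5, 6, 15, 4, 2, 8, 11, 12, 13, 14, 17, 10, 9]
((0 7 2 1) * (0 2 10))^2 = [10, 1, 2, 3, 4, 5, 6, 0, 8, 9, 7] = (0 10 7)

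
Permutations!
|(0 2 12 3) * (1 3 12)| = 4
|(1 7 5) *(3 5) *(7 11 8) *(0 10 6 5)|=|(0 10 6 5 1 11 8 7 3)|=9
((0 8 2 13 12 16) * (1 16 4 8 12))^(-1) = (0 16 1 13 2 8 4 12) = [16, 13, 8, 3, 12, 5, 6, 7, 4, 9, 10, 11, 0, 2, 14, 15, 1]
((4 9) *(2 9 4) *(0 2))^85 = [2, 1, 9, 3, 4, 5, 6, 7, 8, 0] = (0 2 9)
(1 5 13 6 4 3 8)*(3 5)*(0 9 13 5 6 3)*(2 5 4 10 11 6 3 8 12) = (0 9 13 8 1)(2 5 4 3 12)(6 10 11) = [9, 0, 5, 12, 3, 4, 10, 7, 1, 13, 11, 6, 2, 8]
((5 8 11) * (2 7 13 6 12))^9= (2 12 6 13 7)= [0, 1, 12, 3, 4, 5, 13, 2, 8, 9, 10, 11, 6, 7]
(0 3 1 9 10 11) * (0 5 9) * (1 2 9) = (0 3 2 9 10 11 5 1) = [3, 0, 9, 2, 4, 1, 6, 7, 8, 10, 11, 5]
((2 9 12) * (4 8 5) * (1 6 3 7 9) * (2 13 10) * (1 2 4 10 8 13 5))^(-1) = (1 8 13 4 10 5 12 9 7 3 6) = [0, 8, 2, 6, 10, 12, 1, 3, 13, 7, 5, 11, 9, 4]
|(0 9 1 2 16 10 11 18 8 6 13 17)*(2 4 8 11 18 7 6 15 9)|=|(0 2 16 10 18 11 7 6 13 17)(1 4 8 15 9)|=10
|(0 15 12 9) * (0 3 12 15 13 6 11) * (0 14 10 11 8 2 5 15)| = 21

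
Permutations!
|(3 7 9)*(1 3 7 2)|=6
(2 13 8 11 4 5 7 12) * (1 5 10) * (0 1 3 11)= (0 1 5 7 12 2 13 8)(3 11 4 10)= [1, 5, 13, 11, 10, 7, 6, 12, 0, 9, 3, 4, 2, 8]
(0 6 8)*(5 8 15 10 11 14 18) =(0 6 15 10 11 14 18 5 8) =[6, 1, 2, 3, 4, 8, 15, 7, 0, 9, 11, 14, 12, 13, 18, 10, 16, 17, 5]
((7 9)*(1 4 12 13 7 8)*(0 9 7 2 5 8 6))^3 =[0, 13, 1, 3, 2, 4, 6, 7, 12, 9, 10, 11, 5, 8] =(1 13 8 12 5 4 2)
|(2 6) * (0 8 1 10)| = 4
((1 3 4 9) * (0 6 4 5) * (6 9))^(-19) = (0 9 1 3 5)(4 6) = [9, 3, 2, 5, 6, 0, 4, 7, 8, 1]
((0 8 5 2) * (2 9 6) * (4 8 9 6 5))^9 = [2, 1, 6, 3, 8, 9, 5, 7, 4, 0] = (0 2 6 5 9)(4 8)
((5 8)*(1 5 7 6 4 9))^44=[0, 8, 2, 3, 1, 7, 9, 4, 6, 5]=(1 8 6 9 5 7 4)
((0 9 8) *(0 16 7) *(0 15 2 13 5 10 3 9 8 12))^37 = (0 8 16 7 15 2 13 5 10 3 9 12) = [8, 1, 13, 9, 4, 10, 6, 15, 16, 12, 3, 11, 0, 5, 14, 2, 7]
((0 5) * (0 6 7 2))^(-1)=(0 2 7 6 5)=[2, 1, 7, 3, 4, 0, 5, 6]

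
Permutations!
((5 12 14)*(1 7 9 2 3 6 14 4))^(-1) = (1 4 12 5 14 6 3 2 9 7) = [0, 4, 9, 2, 12, 14, 3, 1, 8, 7, 10, 11, 5, 13, 6]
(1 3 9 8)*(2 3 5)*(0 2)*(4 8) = (0 2 3 9 4 8 1 5) = [2, 5, 3, 9, 8, 0, 6, 7, 1, 4]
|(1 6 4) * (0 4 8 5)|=6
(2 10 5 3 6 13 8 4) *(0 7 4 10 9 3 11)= (0 7 4 2 9 3 6 13 8 10 5 11)= [7, 1, 9, 6, 2, 11, 13, 4, 10, 3, 5, 0, 12, 8]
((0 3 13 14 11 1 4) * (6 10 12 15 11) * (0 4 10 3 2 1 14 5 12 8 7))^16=(15)(0 8 1)(2 7 10)=[8, 0, 7, 3, 4, 5, 6, 10, 1, 9, 2, 11, 12, 13, 14, 15]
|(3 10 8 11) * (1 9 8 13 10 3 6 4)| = 6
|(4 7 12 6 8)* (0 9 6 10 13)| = |(0 9 6 8 4 7 12 10 13)| = 9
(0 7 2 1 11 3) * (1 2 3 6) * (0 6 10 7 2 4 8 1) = [2, 11, 4, 6, 8, 5, 0, 3, 1, 9, 7, 10] = (0 2 4 8 1 11 10 7 3 6)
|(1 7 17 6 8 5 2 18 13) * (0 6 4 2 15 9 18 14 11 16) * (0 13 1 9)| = 55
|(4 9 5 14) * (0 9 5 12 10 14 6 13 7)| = 10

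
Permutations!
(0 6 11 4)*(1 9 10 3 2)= (0 6 11 4)(1 9 10 3 2)= [6, 9, 1, 2, 0, 5, 11, 7, 8, 10, 3, 4]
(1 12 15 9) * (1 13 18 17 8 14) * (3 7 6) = (1 12 15 9 13 18 17 8 14)(3 7 6) = [0, 12, 2, 7, 4, 5, 3, 6, 14, 13, 10, 11, 15, 18, 1, 9, 16, 8, 17]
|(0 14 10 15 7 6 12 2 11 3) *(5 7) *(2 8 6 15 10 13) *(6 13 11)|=60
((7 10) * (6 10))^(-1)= (6 7 10)= [0, 1, 2, 3, 4, 5, 7, 10, 8, 9, 6]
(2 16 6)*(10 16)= [0, 1, 10, 3, 4, 5, 2, 7, 8, 9, 16, 11, 12, 13, 14, 15, 6]= (2 10 16 6)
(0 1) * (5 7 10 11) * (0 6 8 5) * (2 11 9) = (0 1 6 8 5 7 10 9 2 11) = [1, 6, 11, 3, 4, 7, 8, 10, 5, 2, 9, 0]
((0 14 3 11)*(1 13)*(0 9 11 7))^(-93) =(0 7 3 14)(1 13)(9 11) =[7, 13, 2, 14, 4, 5, 6, 3, 8, 11, 10, 9, 12, 1, 0]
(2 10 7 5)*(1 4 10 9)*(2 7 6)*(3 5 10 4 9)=(1 9)(2 3 5 7 10 6)=[0, 9, 3, 5, 4, 7, 2, 10, 8, 1, 6]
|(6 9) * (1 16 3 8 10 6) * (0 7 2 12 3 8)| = |(0 7 2 12 3)(1 16 8 10 6 9)| = 30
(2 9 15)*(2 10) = (2 9 15 10) = [0, 1, 9, 3, 4, 5, 6, 7, 8, 15, 2, 11, 12, 13, 14, 10]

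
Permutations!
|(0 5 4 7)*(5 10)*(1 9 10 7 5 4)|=|(0 7)(1 9 10 4 5)|=10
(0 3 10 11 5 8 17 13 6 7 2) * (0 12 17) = (0 3 10 11 5 8)(2 12 17 13 6 7) = [3, 1, 12, 10, 4, 8, 7, 2, 0, 9, 11, 5, 17, 6, 14, 15, 16, 13]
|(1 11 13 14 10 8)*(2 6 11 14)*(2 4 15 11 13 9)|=28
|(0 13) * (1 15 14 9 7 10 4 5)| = 8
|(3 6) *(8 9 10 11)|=|(3 6)(8 9 10 11)|=4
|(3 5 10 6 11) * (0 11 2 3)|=|(0 11)(2 3 5 10 6)|=10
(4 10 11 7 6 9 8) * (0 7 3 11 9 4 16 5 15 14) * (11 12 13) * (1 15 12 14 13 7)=[1, 15, 2, 14, 10, 12, 4, 6, 16, 8, 9, 3, 7, 11, 0, 13, 5]=(0 1 15 13 11 3 14)(4 10 9 8 16 5 12 7 6)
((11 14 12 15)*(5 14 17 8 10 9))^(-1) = (5 9 10 8 17 11 15 12 14) = [0, 1, 2, 3, 4, 9, 6, 7, 17, 10, 8, 15, 14, 13, 5, 12, 16, 11]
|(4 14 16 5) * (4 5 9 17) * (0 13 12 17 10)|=|(0 13 12 17 4 14 16 9 10)|=9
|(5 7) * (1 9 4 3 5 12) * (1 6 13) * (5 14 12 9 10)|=11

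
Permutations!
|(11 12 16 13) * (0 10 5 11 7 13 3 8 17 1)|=|(0 10 5 11 12 16 3 8 17 1)(7 13)|=10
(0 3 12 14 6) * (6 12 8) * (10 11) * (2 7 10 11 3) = (0 2 7 10 3 8 6)(12 14) = [2, 1, 7, 8, 4, 5, 0, 10, 6, 9, 3, 11, 14, 13, 12]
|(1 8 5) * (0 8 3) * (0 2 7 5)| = 10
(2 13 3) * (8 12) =[0, 1, 13, 2, 4, 5, 6, 7, 12, 9, 10, 11, 8, 3] =(2 13 3)(8 12)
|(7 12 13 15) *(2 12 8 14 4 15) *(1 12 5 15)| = |(1 12 13 2 5 15 7 8 14 4)| = 10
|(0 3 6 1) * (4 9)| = 4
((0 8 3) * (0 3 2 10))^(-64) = (10) = [0, 1, 2, 3, 4, 5, 6, 7, 8, 9, 10]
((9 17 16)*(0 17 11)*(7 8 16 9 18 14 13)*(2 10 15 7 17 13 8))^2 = (0 17 11 13 9)(2 15)(7 10)(8 18)(14 16) = [17, 1, 15, 3, 4, 5, 6, 10, 18, 0, 7, 13, 12, 9, 16, 2, 14, 11, 8]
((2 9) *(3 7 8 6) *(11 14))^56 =(14) =[0, 1, 2, 3, 4, 5, 6, 7, 8, 9, 10, 11, 12, 13, 14]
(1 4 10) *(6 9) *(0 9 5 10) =[9, 4, 2, 3, 0, 10, 5, 7, 8, 6, 1] =(0 9 6 5 10 1 4)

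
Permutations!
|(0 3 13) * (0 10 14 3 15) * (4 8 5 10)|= |(0 15)(3 13 4 8 5 10 14)|= 14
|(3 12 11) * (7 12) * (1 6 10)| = 12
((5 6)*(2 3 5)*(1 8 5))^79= (1 8 5 6 2 3)= [0, 8, 3, 1, 4, 6, 2, 7, 5]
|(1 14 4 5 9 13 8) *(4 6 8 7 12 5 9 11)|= |(1 14 6 8)(4 9 13 7 12 5 11)|= 28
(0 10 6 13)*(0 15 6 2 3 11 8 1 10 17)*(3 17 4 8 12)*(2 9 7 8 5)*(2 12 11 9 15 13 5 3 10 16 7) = (0 4 3 9 2 17)(1 16 7 8)(5 12 10 15 6) = [4, 16, 17, 9, 3, 12, 5, 8, 1, 2, 15, 11, 10, 13, 14, 6, 7, 0]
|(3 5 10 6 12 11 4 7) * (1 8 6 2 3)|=|(1 8 6 12 11 4 7)(2 3 5 10)|=28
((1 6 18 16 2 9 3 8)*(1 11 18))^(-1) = (1 6)(2 16 18 11 8 3 9) = [0, 6, 16, 9, 4, 5, 1, 7, 3, 2, 10, 8, 12, 13, 14, 15, 18, 17, 11]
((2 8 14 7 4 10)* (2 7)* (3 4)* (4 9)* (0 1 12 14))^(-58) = (0 12 2)(1 14 8)(3 4 7 9 10) = [12, 14, 0, 4, 7, 5, 6, 9, 1, 10, 3, 11, 2, 13, 8]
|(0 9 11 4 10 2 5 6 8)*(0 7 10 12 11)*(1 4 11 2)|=18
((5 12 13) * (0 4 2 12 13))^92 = [0, 1, 2, 3, 4, 5, 6, 7, 8, 9, 10, 11, 12, 13] = (13)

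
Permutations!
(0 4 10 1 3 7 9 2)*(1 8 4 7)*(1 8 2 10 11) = (0 7 9 10 2)(1 3 8 4 11) = [7, 3, 0, 8, 11, 5, 6, 9, 4, 10, 2, 1]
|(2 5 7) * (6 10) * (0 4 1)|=6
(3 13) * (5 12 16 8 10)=(3 13)(5 12 16 8 10)=[0, 1, 2, 13, 4, 12, 6, 7, 10, 9, 5, 11, 16, 3, 14, 15, 8]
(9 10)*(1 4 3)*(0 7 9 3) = (0 7 9 10 3 1 4) = [7, 4, 2, 1, 0, 5, 6, 9, 8, 10, 3]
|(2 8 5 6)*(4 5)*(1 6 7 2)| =10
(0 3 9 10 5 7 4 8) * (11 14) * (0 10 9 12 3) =(3 12)(4 8 10 5 7)(11 14) =[0, 1, 2, 12, 8, 7, 6, 4, 10, 9, 5, 14, 3, 13, 11]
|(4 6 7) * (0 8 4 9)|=|(0 8 4 6 7 9)|=6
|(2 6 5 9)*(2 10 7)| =|(2 6 5 9 10 7)| =6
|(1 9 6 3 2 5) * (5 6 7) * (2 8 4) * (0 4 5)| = 10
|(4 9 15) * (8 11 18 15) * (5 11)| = |(4 9 8 5 11 18 15)| = 7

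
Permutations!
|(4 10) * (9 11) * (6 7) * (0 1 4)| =|(0 1 4 10)(6 7)(9 11)| =4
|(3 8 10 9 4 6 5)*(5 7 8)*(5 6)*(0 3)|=9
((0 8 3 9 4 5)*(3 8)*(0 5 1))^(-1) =(0 1 4 9 3) =[1, 4, 2, 0, 9, 5, 6, 7, 8, 3]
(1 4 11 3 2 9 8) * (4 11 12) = [0, 11, 9, 2, 12, 5, 6, 7, 1, 8, 10, 3, 4] = (1 11 3 2 9 8)(4 12)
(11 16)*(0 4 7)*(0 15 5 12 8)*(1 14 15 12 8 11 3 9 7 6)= (0 4 6 1 14 15 5 8)(3 9 7 12 11 16)= [4, 14, 2, 9, 6, 8, 1, 12, 0, 7, 10, 16, 11, 13, 15, 5, 3]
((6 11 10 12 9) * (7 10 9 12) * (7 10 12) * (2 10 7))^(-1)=[0, 1, 12, 3, 4, 5, 9, 10, 8, 11, 2, 6, 7]=(2 12 7 10)(6 9 11)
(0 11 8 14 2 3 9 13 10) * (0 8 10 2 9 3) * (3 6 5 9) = (0 11 10 8 14 3 6 5 9 13 2) = [11, 1, 0, 6, 4, 9, 5, 7, 14, 13, 8, 10, 12, 2, 3]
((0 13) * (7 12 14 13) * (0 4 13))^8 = (14) = [0, 1, 2, 3, 4, 5, 6, 7, 8, 9, 10, 11, 12, 13, 14]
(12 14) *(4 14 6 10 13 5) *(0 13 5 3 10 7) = (0 13 3 10 5 4 14 12 6 7) = [13, 1, 2, 10, 14, 4, 7, 0, 8, 9, 5, 11, 6, 3, 12]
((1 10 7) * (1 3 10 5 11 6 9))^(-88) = (1 11 9 5 6)(3 7 10) = [0, 11, 2, 7, 4, 6, 1, 10, 8, 5, 3, 9]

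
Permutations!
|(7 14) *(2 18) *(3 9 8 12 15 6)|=6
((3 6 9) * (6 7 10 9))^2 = (3 10)(7 9) = [0, 1, 2, 10, 4, 5, 6, 9, 8, 7, 3]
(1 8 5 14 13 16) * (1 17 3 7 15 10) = (1 8 5 14 13 16 17 3 7 15 10) = [0, 8, 2, 7, 4, 14, 6, 15, 5, 9, 1, 11, 12, 16, 13, 10, 17, 3]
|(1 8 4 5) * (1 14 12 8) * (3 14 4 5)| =6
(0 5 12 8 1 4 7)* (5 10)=[10, 4, 2, 3, 7, 12, 6, 0, 1, 9, 5, 11, 8]=(0 10 5 12 8 1 4 7)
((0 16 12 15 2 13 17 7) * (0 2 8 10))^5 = (0 10 8 15 12 16)(2 13 17 7) = [10, 1, 13, 3, 4, 5, 6, 2, 15, 9, 8, 11, 16, 17, 14, 12, 0, 7]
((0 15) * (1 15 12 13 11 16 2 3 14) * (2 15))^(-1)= (0 15 16 11 13 12)(1 14 3 2)= [15, 14, 1, 2, 4, 5, 6, 7, 8, 9, 10, 13, 0, 12, 3, 16, 11]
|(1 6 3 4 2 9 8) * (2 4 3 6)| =4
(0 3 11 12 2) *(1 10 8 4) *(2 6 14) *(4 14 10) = (0 3 11 12 6 10 8 14 2)(1 4) = [3, 4, 0, 11, 1, 5, 10, 7, 14, 9, 8, 12, 6, 13, 2]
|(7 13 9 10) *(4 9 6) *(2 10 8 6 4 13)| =|(2 10 7)(4 9 8 6 13)| =15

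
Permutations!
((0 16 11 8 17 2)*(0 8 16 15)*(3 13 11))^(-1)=(0 15)(2 17 8)(3 16 11 13)=[15, 1, 17, 16, 4, 5, 6, 7, 2, 9, 10, 13, 12, 3, 14, 0, 11, 8]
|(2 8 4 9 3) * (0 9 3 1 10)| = 4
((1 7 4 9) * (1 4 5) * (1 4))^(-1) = (1 9 4 5 7) = [0, 9, 2, 3, 5, 7, 6, 1, 8, 4]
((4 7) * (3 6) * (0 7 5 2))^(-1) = (0 2 5 4 7)(3 6) = [2, 1, 5, 6, 7, 4, 3, 0]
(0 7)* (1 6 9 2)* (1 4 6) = (0 7)(2 4 6 9) = [7, 1, 4, 3, 6, 5, 9, 0, 8, 2]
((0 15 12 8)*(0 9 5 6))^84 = (15) = [0, 1, 2, 3, 4, 5, 6, 7, 8, 9, 10, 11, 12, 13, 14, 15]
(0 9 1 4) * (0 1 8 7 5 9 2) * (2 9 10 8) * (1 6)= (0 9 2)(1 4 6)(5 10 8 7)= [9, 4, 0, 3, 6, 10, 1, 5, 7, 2, 8]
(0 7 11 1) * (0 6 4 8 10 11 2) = [7, 6, 0, 3, 8, 5, 4, 2, 10, 9, 11, 1] = (0 7 2)(1 6 4 8 10 11)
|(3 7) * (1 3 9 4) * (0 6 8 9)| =|(0 6 8 9 4 1 3 7)| =8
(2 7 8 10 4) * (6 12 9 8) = (2 7 6 12 9 8 10 4) = [0, 1, 7, 3, 2, 5, 12, 6, 10, 8, 4, 11, 9]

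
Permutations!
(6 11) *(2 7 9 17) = [0, 1, 7, 3, 4, 5, 11, 9, 8, 17, 10, 6, 12, 13, 14, 15, 16, 2] = (2 7 9 17)(6 11)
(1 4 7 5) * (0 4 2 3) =(0 4 7 5 1 2 3) =[4, 2, 3, 0, 7, 1, 6, 5]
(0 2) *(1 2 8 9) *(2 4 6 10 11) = (0 8 9 1 4 6 10 11 2) = [8, 4, 0, 3, 6, 5, 10, 7, 9, 1, 11, 2]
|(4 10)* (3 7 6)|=|(3 7 6)(4 10)|=6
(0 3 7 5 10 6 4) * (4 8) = (0 3 7 5 10 6 8 4) = [3, 1, 2, 7, 0, 10, 8, 5, 4, 9, 6]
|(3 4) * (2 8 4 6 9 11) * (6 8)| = 12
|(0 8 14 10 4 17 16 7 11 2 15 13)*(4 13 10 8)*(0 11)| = |(0 4 17 16 7)(2 15 10 13 11)(8 14)| = 10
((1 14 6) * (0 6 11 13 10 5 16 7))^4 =[11, 10, 2, 3, 4, 6, 13, 14, 8, 9, 0, 16, 12, 7, 5, 15, 1] =(0 11 16 1 10)(5 6 13 7 14)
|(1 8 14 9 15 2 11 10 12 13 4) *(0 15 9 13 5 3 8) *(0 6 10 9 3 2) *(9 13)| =|(0 15)(1 6 10 12 5 2 11 13 4)(3 8 14 9)| =36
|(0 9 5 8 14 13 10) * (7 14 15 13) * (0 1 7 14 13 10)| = 9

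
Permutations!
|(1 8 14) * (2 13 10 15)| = |(1 8 14)(2 13 10 15)| = 12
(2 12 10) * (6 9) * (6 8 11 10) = [0, 1, 12, 3, 4, 5, 9, 7, 11, 8, 2, 10, 6] = (2 12 6 9 8 11 10)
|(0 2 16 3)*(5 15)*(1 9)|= 4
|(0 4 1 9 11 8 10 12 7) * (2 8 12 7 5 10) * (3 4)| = |(0 3 4 1 9 11 12 5 10 7)(2 8)| = 10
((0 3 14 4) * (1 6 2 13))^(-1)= (0 4 14 3)(1 13 2 6)= [4, 13, 6, 0, 14, 5, 1, 7, 8, 9, 10, 11, 12, 2, 3]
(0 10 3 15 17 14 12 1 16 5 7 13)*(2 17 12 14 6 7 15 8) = (0 10 3 8 2 17 6 7 13)(1 16 5 15 12) = [10, 16, 17, 8, 4, 15, 7, 13, 2, 9, 3, 11, 1, 0, 14, 12, 5, 6]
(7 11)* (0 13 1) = (0 13 1)(7 11) = [13, 0, 2, 3, 4, 5, 6, 11, 8, 9, 10, 7, 12, 1]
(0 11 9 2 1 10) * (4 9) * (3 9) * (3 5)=(0 11 4 5 3 9 2 1 10)=[11, 10, 1, 9, 5, 3, 6, 7, 8, 2, 0, 4]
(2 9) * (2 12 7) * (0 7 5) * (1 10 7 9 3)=(0 9 12 5)(1 10 7 2 3)=[9, 10, 3, 1, 4, 0, 6, 2, 8, 12, 7, 11, 5]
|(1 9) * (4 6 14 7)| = 4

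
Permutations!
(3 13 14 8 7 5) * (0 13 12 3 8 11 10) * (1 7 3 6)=(0 13 14 11 10)(1 7 5 8 3 12 6)=[13, 7, 2, 12, 4, 8, 1, 5, 3, 9, 0, 10, 6, 14, 11]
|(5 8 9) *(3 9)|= 4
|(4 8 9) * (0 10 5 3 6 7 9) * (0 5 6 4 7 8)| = |(0 10 6 8 5 3 4)(7 9)| = 14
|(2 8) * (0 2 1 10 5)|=6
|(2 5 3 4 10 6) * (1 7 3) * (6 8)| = |(1 7 3 4 10 8 6 2 5)| = 9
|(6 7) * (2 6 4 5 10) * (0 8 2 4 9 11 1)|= |(0 8 2 6 7 9 11 1)(4 5 10)|= 24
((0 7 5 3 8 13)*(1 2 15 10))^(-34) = (0 5 8)(1 15)(2 10)(3 13 7) = [5, 15, 10, 13, 4, 8, 6, 3, 0, 9, 2, 11, 12, 7, 14, 1]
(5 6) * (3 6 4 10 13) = (3 6 5 4 10 13) = [0, 1, 2, 6, 10, 4, 5, 7, 8, 9, 13, 11, 12, 3]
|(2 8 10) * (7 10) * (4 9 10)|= |(2 8 7 4 9 10)|= 6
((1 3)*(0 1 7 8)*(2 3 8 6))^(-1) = [8, 0, 6, 2, 4, 5, 7, 3, 1] = (0 8 1)(2 6 7 3)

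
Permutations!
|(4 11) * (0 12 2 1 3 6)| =|(0 12 2 1 3 6)(4 11)| =6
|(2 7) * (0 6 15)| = |(0 6 15)(2 7)| = 6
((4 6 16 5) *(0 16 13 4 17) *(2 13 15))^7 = (0 17 5 16)(2 4 15 13 6) = [17, 1, 4, 3, 15, 16, 2, 7, 8, 9, 10, 11, 12, 6, 14, 13, 0, 5]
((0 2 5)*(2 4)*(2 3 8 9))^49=(9)=[0, 1, 2, 3, 4, 5, 6, 7, 8, 9]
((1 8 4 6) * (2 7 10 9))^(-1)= (1 6 4 8)(2 9 10 7)= [0, 6, 9, 3, 8, 5, 4, 2, 1, 10, 7]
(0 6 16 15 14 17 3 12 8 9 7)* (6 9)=(0 9 7)(3 12 8 6 16 15 14 17)=[9, 1, 2, 12, 4, 5, 16, 0, 6, 7, 10, 11, 8, 13, 17, 14, 15, 3]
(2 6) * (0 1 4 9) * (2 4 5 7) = (0 1 5 7 2 6 4 9) = [1, 5, 6, 3, 9, 7, 4, 2, 8, 0]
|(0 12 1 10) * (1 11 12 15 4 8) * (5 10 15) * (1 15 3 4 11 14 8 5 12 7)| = 12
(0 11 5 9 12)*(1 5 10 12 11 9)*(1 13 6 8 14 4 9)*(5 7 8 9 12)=[1, 7, 2, 3, 12, 13, 9, 8, 14, 11, 5, 10, 0, 6, 4]=(0 1 7 8 14 4 12)(5 13 6 9 11 10)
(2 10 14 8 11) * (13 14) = (2 10 13 14 8 11) = [0, 1, 10, 3, 4, 5, 6, 7, 11, 9, 13, 2, 12, 14, 8]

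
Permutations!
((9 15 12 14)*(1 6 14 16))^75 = [0, 12, 2, 3, 4, 5, 16, 7, 8, 6, 10, 11, 9, 13, 1, 14, 15] = (1 12 9 6 16 15 14)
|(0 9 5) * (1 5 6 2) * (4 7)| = |(0 9 6 2 1 5)(4 7)| = 6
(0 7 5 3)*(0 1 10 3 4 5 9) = (0 7 9)(1 10 3)(4 5) = [7, 10, 2, 1, 5, 4, 6, 9, 8, 0, 3]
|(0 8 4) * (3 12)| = |(0 8 4)(3 12)| = 6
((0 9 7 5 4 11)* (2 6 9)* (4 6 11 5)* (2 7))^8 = (11) = [0, 1, 2, 3, 4, 5, 6, 7, 8, 9, 10, 11]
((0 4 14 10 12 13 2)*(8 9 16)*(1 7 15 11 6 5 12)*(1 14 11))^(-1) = (0 2 13 12 5 6 11 4)(1 15 7)(8 16 9)(10 14) = [2, 15, 13, 3, 0, 6, 11, 1, 16, 8, 14, 4, 5, 12, 10, 7, 9]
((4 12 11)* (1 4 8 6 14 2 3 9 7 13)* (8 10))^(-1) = [0, 13, 14, 2, 1, 5, 8, 9, 10, 3, 11, 12, 4, 7, 6] = (1 13 7 9 3 2 14 6 8 10 11 12 4)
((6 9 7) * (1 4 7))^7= [0, 7, 2, 3, 6, 5, 1, 9, 8, 4]= (1 7 9 4 6)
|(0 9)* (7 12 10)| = 6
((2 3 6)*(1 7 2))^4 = (1 6 3 2 7) = [0, 6, 7, 2, 4, 5, 3, 1]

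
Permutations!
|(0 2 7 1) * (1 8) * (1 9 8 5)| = |(0 2 7 5 1)(8 9)| = 10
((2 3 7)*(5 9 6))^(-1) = (2 7 3)(5 6 9) = [0, 1, 7, 2, 4, 6, 9, 3, 8, 5]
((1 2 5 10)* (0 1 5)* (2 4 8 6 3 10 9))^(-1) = (0 2 9 5 10 3 6 8 4 1) = [2, 0, 9, 6, 1, 10, 8, 7, 4, 5, 3]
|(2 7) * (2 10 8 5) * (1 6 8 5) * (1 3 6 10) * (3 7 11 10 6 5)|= |(1 6 8 7)(2 11 10 3 5)|= 20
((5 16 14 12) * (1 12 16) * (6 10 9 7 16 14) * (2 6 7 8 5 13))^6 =(16)(1 9 2)(5 10 13)(6 12 8) =[0, 9, 1, 3, 4, 10, 12, 7, 6, 2, 13, 11, 8, 5, 14, 15, 16]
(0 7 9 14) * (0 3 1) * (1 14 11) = [7, 0, 2, 14, 4, 5, 6, 9, 8, 11, 10, 1, 12, 13, 3] = (0 7 9 11 1)(3 14)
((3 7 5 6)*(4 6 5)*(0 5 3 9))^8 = (0 5 3 7 4 6 9) = [5, 1, 2, 7, 6, 3, 9, 4, 8, 0]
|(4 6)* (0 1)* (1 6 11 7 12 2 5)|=|(0 6 4 11 7 12 2 5 1)|=9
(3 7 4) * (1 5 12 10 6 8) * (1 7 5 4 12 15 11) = (1 4 3 5 15 11)(6 8 7 12 10) = [0, 4, 2, 5, 3, 15, 8, 12, 7, 9, 6, 1, 10, 13, 14, 11]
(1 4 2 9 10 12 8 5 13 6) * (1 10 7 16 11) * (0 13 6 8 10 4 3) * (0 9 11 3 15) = (0 13 8 5 6 4 2 11 1 15)(3 9 7 16)(10 12) = [13, 15, 11, 9, 2, 6, 4, 16, 5, 7, 12, 1, 10, 8, 14, 0, 3]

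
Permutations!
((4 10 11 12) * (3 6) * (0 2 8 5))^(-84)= (12)= [0, 1, 2, 3, 4, 5, 6, 7, 8, 9, 10, 11, 12]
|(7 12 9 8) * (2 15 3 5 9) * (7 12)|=|(2 15 3 5 9 8 12)|=7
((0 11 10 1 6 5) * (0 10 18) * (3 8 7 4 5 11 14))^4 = (0 7 1)(3 5 11)(4 6 14)(8 10 18) = [7, 0, 2, 5, 6, 11, 14, 1, 10, 9, 18, 3, 12, 13, 4, 15, 16, 17, 8]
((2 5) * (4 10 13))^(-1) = (2 5)(4 13 10) = [0, 1, 5, 3, 13, 2, 6, 7, 8, 9, 4, 11, 12, 10]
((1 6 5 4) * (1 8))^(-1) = (1 8 4 5 6) = [0, 8, 2, 3, 5, 6, 1, 7, 4]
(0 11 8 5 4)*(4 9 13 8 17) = (0 11 17 4)(5 9 13 8) = [11, 1, 2, 3, 0, 9, 6, 7, 5, 13, 10, 17, 12, 8, 14, 15, 16, 4]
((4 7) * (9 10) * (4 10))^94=(4 10)(7 9)=[0, 1, 2, 3, 10, 5, 6, 9, 8, 7, 4]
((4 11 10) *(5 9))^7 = (4 11 10)(5 9) = [0, 1, 2, 3, 11, 9, 6, 7, 8, 5, 4, 10]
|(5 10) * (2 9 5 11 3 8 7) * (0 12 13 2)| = |(0 12 13 2 9 5 10 11 3 8 7)| = 11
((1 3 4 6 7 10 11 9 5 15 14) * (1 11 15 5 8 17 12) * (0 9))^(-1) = [11, 12, 2, 1, 3, 5, 4, 6, 9, 0, 7, 14, 17, 13, 15, 10, 16, 8] = (0 11 14 15 10 7 6 4 3 1 12 17 8 9)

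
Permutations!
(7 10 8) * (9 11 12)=(7 10 8)(9 11 12)=[0, 1, 2, 3, 4, 5, 6, 10, 7, 11, 8, 12, 9]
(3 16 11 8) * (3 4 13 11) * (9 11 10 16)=(3 9 11 8 4 13 10 16)=[0, 1, 2, 9, 13, 5, 6, 7, 4, 11, 16, 8, 12, 10, 14, 15, 3]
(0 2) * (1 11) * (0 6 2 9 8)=(0 9 8)(1 11)(2 6)=[9, 11, 6, 3, 4, 5, 2, 7, 0, 8, 10, 1]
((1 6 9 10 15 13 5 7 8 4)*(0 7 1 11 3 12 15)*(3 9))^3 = (0 4 10 8 9 7 11)(1 12 5 3 13 6 15) = [4, 12, 2, 13, 10, 3, 15, 11, 9, 7, 8, 0, 5, 6, 14, 1]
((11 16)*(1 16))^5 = [0, 11, 2, 3, 4, 5, 6, 7, 8, 9, 10, 16, 12, 13, 14, 15, 1] = (1 11 16)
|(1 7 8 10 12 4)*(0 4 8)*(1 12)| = |(0 4 12 8 10 1 7)| = 7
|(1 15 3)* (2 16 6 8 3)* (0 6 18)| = |(0 6 8 3 1 15 2 16 18)| = 9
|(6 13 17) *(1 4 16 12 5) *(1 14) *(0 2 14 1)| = |(0 2 14)(1 4 16 12 5)(6 13 17)| = 15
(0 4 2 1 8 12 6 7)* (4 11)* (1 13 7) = [11, 8, 13, 3, 2, 5, 1, 0, 12, 9, 10, 4, 6, 7] = (0 11 4 2 13 7)(1 8 12 6)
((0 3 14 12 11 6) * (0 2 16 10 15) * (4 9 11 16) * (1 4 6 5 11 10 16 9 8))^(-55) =(16)(0 3 14 12 9 10 15)(1 8 4)(2 6)(5 11) =[3, 8, 6, 14, 1, 11, 2, 7, 4, 10, 15, 5, 9, 13, 12, 0, 16]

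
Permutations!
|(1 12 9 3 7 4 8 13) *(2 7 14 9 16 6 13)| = |(1 12 16 6 13)(2 7 4 8)(3 14 9)| = 60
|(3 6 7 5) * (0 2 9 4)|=|(0 2 9 4)(3 6 7 5)|=4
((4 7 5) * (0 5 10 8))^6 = (10) = [0, 1, 2, 3, 4, 5, 6, 7, 8, 9, 10]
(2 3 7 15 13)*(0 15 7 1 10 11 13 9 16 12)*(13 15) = (0 13 2 3 1 10 11 15 9 16 12) = [13, 10, 3, 1, 4, 5, 6, 7, 8, 16, 11, 15, 0, 2, 14, 9, 12]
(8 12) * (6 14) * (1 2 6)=(1 2 6 14)(8 12)=[0, 2, 6, 3, 4, 5, 14, 7, 12, 9, 10, 11, 8, 13, 1]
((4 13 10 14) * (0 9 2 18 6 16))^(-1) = (0 16 6 18 2 9)(4 14 10 13) = [16, 1, 9, 3, 14, 5, 18, 7, 8, 0, 13, 11, 12, 4, 10, 15, 6, 17, 2]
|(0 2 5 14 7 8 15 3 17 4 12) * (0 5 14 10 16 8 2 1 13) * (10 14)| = |(0 1 13)(2 10 16 8 15 3 17 4 12 5 14 7)| = 12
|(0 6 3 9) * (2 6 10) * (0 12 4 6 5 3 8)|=10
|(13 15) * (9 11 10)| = 6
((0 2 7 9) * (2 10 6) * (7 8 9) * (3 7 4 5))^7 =(0 10 6 2 8 9)(3 5 4 7) =[10, 1, 8, 5, 7, 4, 2, 3, 9, 0, 6]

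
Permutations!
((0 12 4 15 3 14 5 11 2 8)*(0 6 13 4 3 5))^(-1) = (0 14 3 12)(2 11 5 15 4 13 6 8) = [14, 1, 11, 12, 13, 15, 8, 7, 2, 9, 10, 5, 0, 6, 3, 4]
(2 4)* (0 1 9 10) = [1, 9, 4, 3, 2, 5, 6, 7, 8, 10, 0] = (0 1 9 10)(2 4)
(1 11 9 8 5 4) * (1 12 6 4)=(1 11 9 8 5)(4 12 6)=[0, 11, 2, 3, 12, 1, 4, 7, 5, 8, 10, 9, 6]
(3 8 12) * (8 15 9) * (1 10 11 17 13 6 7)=[0, 10, 2, 15, 4, 5, 7, 1, 12, 8, 11, 17, 3, 6, 14, 9, 16, 13]=(1 10 11 17 13 6 7)(3 15 9 8 12)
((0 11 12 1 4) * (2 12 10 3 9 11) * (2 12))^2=(0 1)(3 11)(4 12)(9 10)=[1, 0, 2, 11, 12, 5, 6, 7, 8, 10, 9, 3, 4]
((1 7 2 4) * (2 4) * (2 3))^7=[0, 7, 3, 2, 1, 5, 6, 4]=(1 7 4)(2 3)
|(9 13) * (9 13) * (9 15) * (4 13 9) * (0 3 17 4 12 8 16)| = 10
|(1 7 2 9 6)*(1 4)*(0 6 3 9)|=|(0 6 4 1 7 2)(3 9)|=6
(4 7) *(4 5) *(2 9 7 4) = (2 9 7 5) = [0, 1, 9, 3, 4, 2, 6, 5, 8, 7]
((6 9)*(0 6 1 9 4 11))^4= [0, 1, 2, 3, 4, 5, 6, 7, 8, 9, 10, 11]= (11)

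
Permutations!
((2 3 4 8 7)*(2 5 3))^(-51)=(3 5 7 8 4)=[0, 1, 2, 5, 3, 7, 6, 8, 4]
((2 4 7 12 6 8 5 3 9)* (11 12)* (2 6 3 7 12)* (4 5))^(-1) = (2 11 7 5)(3 12 4 8 6 9) = [0, 1, 11, 12, 8, 2, 9, 5, 6, 3, 10, 7, 4]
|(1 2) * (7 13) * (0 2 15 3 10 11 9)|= |(0 2 1 15 3 10 11 9)(7 13)|= 8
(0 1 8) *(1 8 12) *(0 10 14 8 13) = (0 13)(1 12)(8 10 14) = [13, 12, 2, 3, 4, 5, 6, 7, 10, 9, 14, 11, 1, 0, 8]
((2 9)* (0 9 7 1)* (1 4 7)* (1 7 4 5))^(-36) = (9) = [0, 1, 2, 3, 4, 5, 6, 7, 8, 9]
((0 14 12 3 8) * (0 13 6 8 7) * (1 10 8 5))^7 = [12, 10, 2, 0, 4, 1, 5, 14, 13, 9, 8, 11, 7, 6, 3] = (0 12 7 14 3)(1 10 8 13 6 5)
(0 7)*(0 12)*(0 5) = (0 7 12 5) = [7, 1, 2, 3, 4, 0, 6, 12, 8, 9, 10, 11, 5]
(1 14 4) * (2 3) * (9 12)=[0, 14, 3, 2, 1, 5, 6, 7, 8, 12, 10, 11, 9, 13, 4]=(1 14 4)(2 3)(9 12)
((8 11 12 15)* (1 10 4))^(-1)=(1 4 10)(8 15 12 11)=[0, 4, 2, 3, 10, 5, 6, 7, 15, 9, 1, 8, 11, 13, 14, 12]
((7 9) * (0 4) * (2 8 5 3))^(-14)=(9)(2 5)(3 8)=[0, 1, 5, 8, 4, 2, 6, 7, 3, 9]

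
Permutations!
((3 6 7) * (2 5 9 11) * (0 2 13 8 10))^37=(0 13 5 10 11 2 8 9)(3 6 7)=[13, 1, 8, 6, 4, 10, 7, 3, 9, 0, 11, 2, 12, 5]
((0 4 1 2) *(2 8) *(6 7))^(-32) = (0 8 4 2 1) = [8, 0, 1, 3, 2, 5, 6, 7, 4]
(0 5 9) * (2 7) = (0 5 9)(2 7) = [5, 1, 7, 3, 4, 9, 6, 2, 8, 0]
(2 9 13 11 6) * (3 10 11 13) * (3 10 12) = (13)(2 9 10 11 6)(3 12) = [0, 1, 9, 12, 4, 5, 2, 7, 8, 10, 11, 6, 3, 13]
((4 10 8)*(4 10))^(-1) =(8 10) =[0, 1, 2, 3, 4, 5, 6, 7, 10, 9, 8]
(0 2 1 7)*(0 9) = [2, 7, 1, 3, 4, 5, 6, 9, 8, 0] = (0 2 1 7 9)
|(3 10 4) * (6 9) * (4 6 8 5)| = |(3 10 6 9 8 5 4)| = 7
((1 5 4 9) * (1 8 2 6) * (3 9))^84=(1 9)(2 4)(3 6)(5 8)=[0, 9, 4, 6, 2, 8, 3, 7, 5, 1]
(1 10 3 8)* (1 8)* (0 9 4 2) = (0 9 4 2)(1 10 3) = [9, 10, 0, 1, 2, 5, 6, 7, 8, 4, 3]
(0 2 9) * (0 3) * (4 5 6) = [2, 1, 9, 0, 5, 6, 4, 7, 8, 3] = (0 2 9 3)(4 5 6)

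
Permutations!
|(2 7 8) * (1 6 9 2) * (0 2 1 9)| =|(0 2 7 8 9 1 6)| =7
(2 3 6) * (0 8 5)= (0 8 5)(2 3 6)= [8, 1, 3, 6, 4, 0, 2, 7, 5]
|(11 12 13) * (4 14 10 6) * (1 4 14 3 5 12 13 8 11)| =24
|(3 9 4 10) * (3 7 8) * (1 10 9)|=|(1 10 7 8 3)(4 9)|=10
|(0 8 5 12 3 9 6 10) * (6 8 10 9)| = |(0 10)(3 6 9 8 5 12)| = 6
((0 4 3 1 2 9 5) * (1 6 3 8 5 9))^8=[0, 1, 2, 3, 4, 5, 6, 7, 8, 9]=(9)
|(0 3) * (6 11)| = 2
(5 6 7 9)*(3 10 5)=(3 10 5 6 7 9)=[0, 1, 2, 10, 4, 6, 7, 9, 8, 3, 5]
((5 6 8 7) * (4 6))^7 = (4 8 5 6 7) = [0, 1, 2, 3, 8, 6, 7, 4, 5]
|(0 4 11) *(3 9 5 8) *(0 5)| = |(0 4 11 5 8 3 9)| = 7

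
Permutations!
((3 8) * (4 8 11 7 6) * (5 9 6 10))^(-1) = (3 8 4 6 9 5 10 7 11) = [0, 1, 2, 8, 6, 10, 9, 11, 4, 5, 7, 3]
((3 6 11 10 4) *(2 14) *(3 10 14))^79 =(2 14 11 6 3)(4 10) =[0, 1, 14, 2, 10, 5, 3, 7, 8, 9, 4, 6, 12, 13, 11]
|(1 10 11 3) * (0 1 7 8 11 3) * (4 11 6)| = 9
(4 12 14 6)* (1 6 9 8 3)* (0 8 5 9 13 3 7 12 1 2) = (0 8 7 12 14 13 3 2)(1 6 4)(5 9) = [8, 6, 0, 2, 1, 9, 4, 12, 7, 5, 10, 11, 14, 3, 13]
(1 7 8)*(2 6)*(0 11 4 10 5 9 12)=(0 11 4 10 5 9 12)(1 7 8)(2 6)=[11, 7, 6, 3, 10, 9, 2, 8, 1, 12, 5, 4, 0]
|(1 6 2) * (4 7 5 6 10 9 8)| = |(1 10 9 8 4 7 5 6 2)| = 9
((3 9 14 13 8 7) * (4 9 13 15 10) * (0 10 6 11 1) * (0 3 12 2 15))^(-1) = [14, 11, 12, 1, 10, 5, 15, 8, 13, 4, 0, 6, 7, 3, 9, 2] = (0 14 9 4 10)(1 11 6 15 2 12 7 8 13 3)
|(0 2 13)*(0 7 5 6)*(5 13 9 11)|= 6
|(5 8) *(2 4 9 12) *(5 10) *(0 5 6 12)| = |(0 5 8 10 6 12 2 4 9)| = 9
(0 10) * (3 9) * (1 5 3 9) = (0 10)(1 5 3) = [10, 5, 2, 1, 4, 3, 6, 7, 8, 9, 0]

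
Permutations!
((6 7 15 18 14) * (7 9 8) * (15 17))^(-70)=(6 8 17 18)(7 15 14 9)=[0, 1, 2, 3, 4, 5, 8, 15, 17, 7, 10, 11, 12, 13, 9, 14, 16, 18, 6]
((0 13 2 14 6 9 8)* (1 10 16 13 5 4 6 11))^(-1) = (0 8 9 6 4 5)(1 11 14 2 13 16 10) = [8, 11, 13, 3, 5, 0, 4, 7, 9, 6, 1, 14, 12, 16, 2, 15, 10]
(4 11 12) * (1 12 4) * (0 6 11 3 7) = (0 6 11 4 3 7)(1 12) = [6, 12, 2, 7, 3, 5, 11, 0, 8, 9, 10, 4, 1]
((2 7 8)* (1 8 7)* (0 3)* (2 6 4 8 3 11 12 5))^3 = (0 5 3 12 1 11 2) = [5, 11, 0, 12, 4, 3, 6, 7, 8, 9, 10, 2, 1]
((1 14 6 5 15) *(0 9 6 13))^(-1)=(0 13 14 1 15 5 6 9)=[13, 15, 2, 3, 4, 6, 9, 7, 8, 0, 10, 11, 12, 14, 1, 5]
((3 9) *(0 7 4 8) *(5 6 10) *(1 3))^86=(0 4)(1 9 3)(5 10 6)(7 8)=[4, 9, 2, 1, 0, 10, 5, 8, 7, 3, 6]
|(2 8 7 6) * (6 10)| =5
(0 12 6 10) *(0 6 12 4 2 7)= [4, 1, 7, 3, 2, 5, 10, 0, 8, 9, 6, 11, 12]= (12)(0 4 2 7)(6 10)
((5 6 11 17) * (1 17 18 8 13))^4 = [0, 11, 2, 3, 4, 8, 13, 7, 5, 9, 10, 1, 12, 6, 14, 15, 16, 18, 17] = (1 11)(5 8)(6 13)(17 18)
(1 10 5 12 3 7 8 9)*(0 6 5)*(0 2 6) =[0, 10, 6, 7, 4, 12, 5, 8, 9, 1, 2, 11, 3] =(1 10 2 6 5 12 3 7 8 9)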